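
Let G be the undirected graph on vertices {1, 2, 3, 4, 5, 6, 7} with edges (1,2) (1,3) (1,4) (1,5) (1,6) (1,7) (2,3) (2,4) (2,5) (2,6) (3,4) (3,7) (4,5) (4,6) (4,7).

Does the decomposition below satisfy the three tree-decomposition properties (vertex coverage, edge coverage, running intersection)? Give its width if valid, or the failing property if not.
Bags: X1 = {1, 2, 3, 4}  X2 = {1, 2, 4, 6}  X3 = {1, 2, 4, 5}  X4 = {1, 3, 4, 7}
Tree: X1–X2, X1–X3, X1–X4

Vertex coverage: the bags together contain {1, 2, 3, 4, 5, 6, 7}, the full vertex set. Edge coverage: each edge of G has both endpoints in at least one bag. Running intersection: for every vertex, the bags containing it form a connected subtree. All three properties hold, so this is a valid tree decomposition of width max|bag| − 1 = 3, and hence tw(G) ≤ 3.

Yes; width 3.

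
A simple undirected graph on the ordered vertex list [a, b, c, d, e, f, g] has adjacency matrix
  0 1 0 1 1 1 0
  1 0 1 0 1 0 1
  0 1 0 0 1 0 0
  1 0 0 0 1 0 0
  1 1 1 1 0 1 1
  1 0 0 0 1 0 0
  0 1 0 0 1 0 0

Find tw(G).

A width-2 tree decomposition is:
Bags: B1 = {a, e, f}  B2 = {a, b, e}  B3 = {b, e, g}  B4 = {b, c, e}  B5 = {a, d, e}
Tree: B1–B2, B2–B3, B3–B4, B2–B5
The largest bag has 3 vertices, giving width 2; this decomposition certifies tw(G) ≤ 2. For the lower bound, the 3 vertices {a, d, e} are pairwise adjacent, and any tree decomposition puts a clique entirely inside one bag — forcing width ≥ 2. The upper and lower bounds meet at 2, so that is the treewidth.

2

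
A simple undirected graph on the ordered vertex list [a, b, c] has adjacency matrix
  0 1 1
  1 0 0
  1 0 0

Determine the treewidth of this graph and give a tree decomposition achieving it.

Treewidth 1.
Bags: B1 = {a, c}  B2 = {a, b}
Tree: B1–B2

Every bag has size at most 2, so the width is 2 − 1 = 1 and tw(G) ≤ 1. Any graph with an edge has treewidth ≥ 1, and G has the edge c–a. The upper and lower bounds meet at 1, so that is the treewidth.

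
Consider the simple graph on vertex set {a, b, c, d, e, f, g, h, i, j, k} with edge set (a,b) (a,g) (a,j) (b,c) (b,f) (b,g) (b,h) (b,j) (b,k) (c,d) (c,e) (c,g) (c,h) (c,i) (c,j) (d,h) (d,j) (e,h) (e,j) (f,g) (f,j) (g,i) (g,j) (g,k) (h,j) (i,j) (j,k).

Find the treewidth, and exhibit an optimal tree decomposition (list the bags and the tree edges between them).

Treewidth 3.
Bags: B1 = {b, c, g, j}  B2 = {b, g, j, k}  B3 = {a, b, g, j}  B4 = {c, g, i, j}  B5 = {b, c, h, j}  B6 = {c, e, h, j}  B7 = {c, d, h, j}  B8 = {b, f, g, j}
Tree: B1–B2, B1–B3, B1–B4, B1–B5, B5–B6, B5–B7, B2–B8

The largest bag has 4 vertices, giving width 3; this decomposition certifies tw(G) ≤ 3. Conversely, {c, d, h, j} is a clique of size 4, and the vertices of any clique must share a bag in every tree decomposition; so some bag has ≥ 4 vertices and tw(G) ≥ 3. Combining the bounds, tw(G) = 3.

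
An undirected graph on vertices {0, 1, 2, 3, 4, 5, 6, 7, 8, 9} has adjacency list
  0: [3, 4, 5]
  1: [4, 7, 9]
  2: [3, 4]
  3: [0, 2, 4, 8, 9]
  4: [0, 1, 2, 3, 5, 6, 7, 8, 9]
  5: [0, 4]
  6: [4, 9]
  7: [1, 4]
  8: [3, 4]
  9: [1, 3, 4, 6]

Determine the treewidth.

A width-2 tree decomposition is:
Bags: B1 = {0, 3, 4}  B2 = {3, 4, 8}  B3 = {0, 4, 5}  B4 = {2, 3, 4}  B5 = {3, 4, 9}  B6 = {1, 4, 9}  B7 = {1, 4, 7}  B8 = {4, 6, 9}
Tree: B1–B2, B1–B3, B1–B4, B1–B5, B5–B6, B6–B7, B5–B8
Each bag holds 3 vertices, so the decomposition has width 2, which upper-bounds the treewidth. On the other hand G contains the 3-clique {1, 4, 9}. A clique must lie in a single bag of any decomposition, so no decomposition can have width below 2. Hence tw(G) = 2 exactly.

2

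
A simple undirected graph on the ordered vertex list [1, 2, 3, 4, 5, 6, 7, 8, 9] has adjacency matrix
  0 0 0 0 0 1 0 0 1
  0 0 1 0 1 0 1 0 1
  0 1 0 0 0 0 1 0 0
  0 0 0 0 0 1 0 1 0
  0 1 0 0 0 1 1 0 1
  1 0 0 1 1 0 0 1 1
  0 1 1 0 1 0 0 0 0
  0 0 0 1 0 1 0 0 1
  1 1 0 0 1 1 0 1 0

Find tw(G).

A width-2 tree decomposition is:
Bags: B1 = {2, 5, 7}  B2 = {2, 5, 9}  B3 = {5, 6, 9}  B4 = {2, 3, 7}  B5 = {6, 8, 9}  B6 = {1, 6, 9}  B7 = {4, 6, 8}
Tree: B1–B2, B2–B3, B1–B4, B3–B5, B3–B6, B5–B7
The largest bag has 3 vertices, giving width 2; this decomposition certifies tw(G) ≤ 2. Conversely, {2, 3, 7} is a clique of size 3, and the vertices of any clique must share a bag in every tree decomposition; so some bag has ≥ 3 vertices and tw(G) ≥ 2. Hence tw(G) = 2 exactly.

2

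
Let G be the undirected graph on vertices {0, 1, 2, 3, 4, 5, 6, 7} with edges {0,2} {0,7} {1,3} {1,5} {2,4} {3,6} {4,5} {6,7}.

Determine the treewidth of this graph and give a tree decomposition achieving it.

Every bag has size at most 3, so the width is 3 − 1 = 2 and tw(G) ≤ 2. The edges 7–0–2–4–5–1–3–6–7 form a cycle, so G is not a tree and its treewidth is at least 2. Therefore the treewidth is 2.

Treewidth 2.
One such decomposition:
Bags: B1 = {0, 2, 7}  B2 = {2, 4, 7}  B3 = {4, 5, 7}  B4 = {1, 5, 7}  B5 = {1, 3, 7}  B6 = {3, 6, 7}
Tree: B1–B2, B2–B3, B3–B4, B4–B5, B5–B6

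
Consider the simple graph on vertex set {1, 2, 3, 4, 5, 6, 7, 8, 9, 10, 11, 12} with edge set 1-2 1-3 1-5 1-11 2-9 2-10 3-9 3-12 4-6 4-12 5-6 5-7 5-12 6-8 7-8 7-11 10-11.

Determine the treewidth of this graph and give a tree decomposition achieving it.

The largest bag has 4 vertices, giving width 3; this decomposition certifies tw(G) ≤ 3. For the lower bound: the 4 vertex sets {2,9,10}, {11}, {1}, {3,5,7,12} are disjoint, each induces a connected subgraph, and every pair is joined by at least one edge of G. Contracting each set to a single vertex therefore yields K_{4} as a minor, and since treewidth is minor-monotone, tw(G) ≥ tw(K_{4}) = 3. Hence tw(G) = 3 exactly.

Treewidth 3.
One optimal decomposition is:
Bags: B1 = {2, 9, 10, 11}  B2 = {1, 2, 9, 11}  B3 = {1, 3, 9, 11}  B4 = {1, 3, 7, 11}  B5 = {1, 3, 5, 7}  B6 = {3, 5, 7, 12}  B7 = {5, 7, 8, 12}  B8 = {5, 6, 8, 12}  B9 = {4, 6, 8, 12}
Tree: B1–B2, B2–B3, B3–B4, B4–B5, B5–B6, B6–B7, B7–B8, B8–B9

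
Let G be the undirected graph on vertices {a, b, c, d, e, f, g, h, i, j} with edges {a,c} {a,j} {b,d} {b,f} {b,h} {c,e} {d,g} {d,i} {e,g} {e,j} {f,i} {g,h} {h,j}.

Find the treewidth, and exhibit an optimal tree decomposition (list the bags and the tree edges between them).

Treewidth 2.
One optimal decomposition is:
Bags: B1 = {d, f, i}  B2 = {b, d, f}  B3 = {b, d, g}  B4 = {b, g, h}  B5 = {e, g, h}  B6 = {e, h, j}  B7 = {c, e, j}  B8 = {a, c, j}
Tree: B1–B2, B2–B3, B3–B4, B4–B5, B5–B6, B6–B7, B7–B8

The largest bag has 3 vertices, giving width 2; this decomposition certifies tw(G) ≤ 2. Since i–f–b–d–i is a cycle in G, G is not acyclic. Forests are exactly the graphs of treewidth ≤ 1, so tw(G) ≥ 2. Therefore the treewidth is 2.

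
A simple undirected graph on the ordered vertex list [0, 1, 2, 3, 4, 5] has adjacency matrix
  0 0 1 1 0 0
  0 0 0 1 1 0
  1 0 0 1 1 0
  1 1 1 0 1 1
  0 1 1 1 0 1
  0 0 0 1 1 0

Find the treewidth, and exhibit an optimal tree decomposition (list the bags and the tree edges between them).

The largest bag has 3 vertices, giving width 2; this decomposition certifies tw(G) ≤ 2. On the other hand G contains the 3-clique {0, 2, 3}. A clique must lie in a single bag of any decomposition, so no decomposition can have width below 2. Hence tw(G) = 2 exactly.

Treewidth 2.
One such decomposition:
Bags: B1 = {3, 4, 5}  B2 = {2, 3, 4}  B3 = {1, 3, 4}  B4 = {0, 2, 3}
Tree: B1–B2, B1–B3, B2–B4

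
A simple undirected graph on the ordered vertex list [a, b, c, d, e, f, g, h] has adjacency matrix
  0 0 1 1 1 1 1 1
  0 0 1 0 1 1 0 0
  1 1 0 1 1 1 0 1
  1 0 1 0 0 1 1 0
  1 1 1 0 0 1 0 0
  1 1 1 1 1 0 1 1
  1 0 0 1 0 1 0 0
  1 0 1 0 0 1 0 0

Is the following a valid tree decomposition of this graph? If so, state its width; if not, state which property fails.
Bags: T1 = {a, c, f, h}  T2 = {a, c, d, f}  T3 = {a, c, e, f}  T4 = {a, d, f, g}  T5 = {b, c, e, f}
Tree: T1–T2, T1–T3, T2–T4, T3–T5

Yes; width 3.

Checking the three conditions: (i) the bags cover all of {a, b, c, d, e, f, g, h}; (ii) for each edge, some bag contains both endpoints; (iii) the bags containing any fixed vertex form a subtree. All hold, so the decomposition is valid with width 4 − 1 = 3.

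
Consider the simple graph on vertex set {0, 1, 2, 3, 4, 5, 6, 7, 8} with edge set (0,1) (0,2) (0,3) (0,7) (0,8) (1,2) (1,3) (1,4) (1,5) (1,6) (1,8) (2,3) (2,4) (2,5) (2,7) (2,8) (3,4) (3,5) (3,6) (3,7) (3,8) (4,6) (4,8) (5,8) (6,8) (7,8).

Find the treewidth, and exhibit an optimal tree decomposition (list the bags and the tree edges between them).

Treewidth 4.
One such decomposition:
Bags: B1 = {1, 2, 3, 5, 8}  B2 = {1, 2, 3, 4, 8}  B3 = {0, 1, 2, 3, 8}  B4 = {0, 2, 3, 7, 8}  B5 = {1, 3, 4, 6, 8}
Tree: B1–B2, B2–B3, B3–B4, B2–B5

Each bag holds 5 vertices, so the decomposition has width 4, which upper-bounds the treewidth. For the lower bound, the 5 vertices {0, 1, 2, 3, 8} are pairwise adjacent, and any tree decomposition puts a clique entirely inside one bag — forcing width ≥ 4. Therefore the treewidth is 4.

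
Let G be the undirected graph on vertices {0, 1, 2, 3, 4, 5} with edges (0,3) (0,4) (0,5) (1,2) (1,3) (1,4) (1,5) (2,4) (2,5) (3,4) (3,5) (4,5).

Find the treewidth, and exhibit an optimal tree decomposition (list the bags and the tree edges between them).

Treewidth 3.
One such decomposition:
Bags: B1 = {1, 3, 4, 5}  B2 = {1, 2, 4, 5}  B3 = {0, 3, 4, 5}
Tree: B1–B2, B1–B3

The largest bag has 4 vertices, giving width 3; this decomposition certifies tw(G) ≤ 3. Conversely, {0, 3, 4, 5} is a clique of size 4, and the vertices of any clique must share a bag in every tree decomposition; so some bag has ≥ 4 vertices and tw(G) ≥ 3. Combining the bounds, tw(G) = 3.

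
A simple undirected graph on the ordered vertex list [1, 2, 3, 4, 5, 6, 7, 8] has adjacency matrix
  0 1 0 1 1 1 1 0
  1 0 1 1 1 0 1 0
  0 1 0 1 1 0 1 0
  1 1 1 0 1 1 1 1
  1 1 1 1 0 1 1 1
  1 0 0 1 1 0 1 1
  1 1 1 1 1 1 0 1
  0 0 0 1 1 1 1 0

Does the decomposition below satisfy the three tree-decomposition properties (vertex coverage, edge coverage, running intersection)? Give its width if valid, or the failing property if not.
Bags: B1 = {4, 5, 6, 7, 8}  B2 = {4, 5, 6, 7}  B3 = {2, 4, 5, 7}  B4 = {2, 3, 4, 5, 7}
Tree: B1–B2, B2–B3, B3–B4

No — vertex 1 appears in no bag.

A tree decomposition must satisfy three properties: every vertex lies in some bag; for every edge, both endpoints lie together in some bag; and for every vertex, the bags containing it form a connected subtree. Here vertex 1 appears in no bag, so the decomposition is invalid.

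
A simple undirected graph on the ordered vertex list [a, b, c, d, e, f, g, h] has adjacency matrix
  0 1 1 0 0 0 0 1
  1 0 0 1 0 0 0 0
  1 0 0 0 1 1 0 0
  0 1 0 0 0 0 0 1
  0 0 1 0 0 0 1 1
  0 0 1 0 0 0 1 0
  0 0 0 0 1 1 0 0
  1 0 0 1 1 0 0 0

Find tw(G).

A width-2 tree decomposition is:
Bags: B1 = {a, b, d}  B2 = {a, d, h}  B3 = {a, c, h}  B4 = {c, e, h}  B5 = {c, e, f}  B6 = {e, f, g}
Tree: B1–B2, B2–B3, B3–B4, B4–B5, B5–B6
The largest bag has 3 vertices, giving width 2; this decomposition certifies tw(G) ≤ 2. For the lower bound, G contains the cycle b–d–h–a–b, so G is not a forest; only forests have treewidth ≤ 1, hence tw(G) ≥ 2. Therefore the treewidth is 2.

2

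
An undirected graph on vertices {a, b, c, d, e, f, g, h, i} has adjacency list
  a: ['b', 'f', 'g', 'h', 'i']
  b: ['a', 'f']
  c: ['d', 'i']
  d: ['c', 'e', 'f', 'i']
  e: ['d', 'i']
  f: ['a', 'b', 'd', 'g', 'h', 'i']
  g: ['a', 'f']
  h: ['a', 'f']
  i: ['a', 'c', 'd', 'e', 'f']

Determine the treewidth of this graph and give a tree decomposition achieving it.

Each bag holds 3 vertices, so the decomposition has width 2, which upper-bounds the treewidth. Conversely, {d, e, i} is a clique of size 3, and the vertices of any clique must share a bag in every tree decomposition; so some bag has ≥ 3 vertices and tw(G) ≥ 2. Hence tw(G) = 2 exactly.

Treewidth 2.
One such decomposition:
Bags: B1 = {a, f, i}  B2 = {d, f, i}  B3 = {a, b, f}  B4 = {c, d, i}  B5 = {a, f, h}  B6 = {a, f, g}  B7 = {d, e, i}
Tree: B1–B2, B1–B3, B2–B4, B3–B5, B1–B6, B4–B7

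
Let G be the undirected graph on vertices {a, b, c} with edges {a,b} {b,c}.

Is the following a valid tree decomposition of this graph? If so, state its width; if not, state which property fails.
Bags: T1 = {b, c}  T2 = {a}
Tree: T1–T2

No — edge (b,a) lies in no bag.

A tree decomposition must satisfy three properties: every vertex lies in some bag; for every edge, both endpoints lie together in some bag; and for every vertex, the bags containing it form a connected subtree. Here edge (b,a) lies in no bag, so the decomposition is invalid.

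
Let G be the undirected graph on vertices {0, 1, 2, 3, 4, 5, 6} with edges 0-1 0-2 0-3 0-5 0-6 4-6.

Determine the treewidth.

1

A width-1 tree decomposition is:
Bags: B1 = {0, 6}  B2 = {4, 6}  B3 = {0, 2}  B4 = {0, 5}  B5 = {0, 1}  B6 = {0, 3}
Tree: B1–B2, B1–B3, B3–B4, B4–B5, B5–B6
The largest bag has 2 vertices, giving width 1; this decomposition certifies tw(G) ≤ 1. Any graph with an edge has treewidth ≥ 1, and G has the edge 6–0. Therefore the treewidth is 1.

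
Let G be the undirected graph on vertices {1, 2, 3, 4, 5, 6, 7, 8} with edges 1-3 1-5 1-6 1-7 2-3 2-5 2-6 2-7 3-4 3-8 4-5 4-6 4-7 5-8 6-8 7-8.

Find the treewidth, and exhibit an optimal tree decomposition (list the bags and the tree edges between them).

Treewidth 4.
Bags: B1 = {3, 5, 6, 7, 8}  B2 = {2, 3, 5, 6, 7}  B3 = {3, 4, 5, 6, 7}  B4 = {1, 3, 5, 6, 7}
Tree: B1–B2, B2–B3, B3–B4

Every bag has size at most 5, so the width is 5 − 1 = 4 and tw(G) ≤ 4. For the lower bound: the 5 vertex sets {7,8}, {2,5}, {4,6}, {3}, {1} are disjoint, each induces a connected subgraph, and every pair is joined by at least one edge of G. Contracting each set to a single vertex therefore yields K_{5} as a minor, and since treewidth is minor-monotone, tw(G) ≥ tw(K_{5}) = 4. Combining the bounds, tw(G) = 4.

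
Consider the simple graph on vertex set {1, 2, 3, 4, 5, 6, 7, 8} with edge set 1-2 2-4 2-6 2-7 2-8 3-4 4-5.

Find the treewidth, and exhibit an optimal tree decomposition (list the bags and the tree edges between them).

Treewidth 1.
One such decomposition:
Bags: B1 = {2, 4}  B2 = {2, 8}  B3 = {1, 2}  B4 = {2, 7}  B5 = {3, 4}  B6 = {2, 6}  B7 = {4, 5}
Tree: B1–B2, B2–B3, B2–B4, B1–B5, B1–B6, B1–B7

Each bag holds 2 vertices, so the decomposition has width 1, which upper-bounds the treewidth. G has an edge, so its treewidth is at least 1. The upper and lower bounds meet at 1, so that is the treewidth.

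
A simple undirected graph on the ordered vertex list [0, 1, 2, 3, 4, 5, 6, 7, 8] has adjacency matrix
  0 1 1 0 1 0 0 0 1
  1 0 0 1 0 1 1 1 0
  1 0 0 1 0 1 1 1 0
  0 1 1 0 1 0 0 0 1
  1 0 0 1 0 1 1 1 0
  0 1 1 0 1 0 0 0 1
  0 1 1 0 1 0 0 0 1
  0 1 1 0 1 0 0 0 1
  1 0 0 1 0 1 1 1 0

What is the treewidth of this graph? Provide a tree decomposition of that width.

The largest bag has 5 vertices, giving width 4; this decomposition certifies tw(G) ≤ 4. For the lower bound: the 5 vertex sets {7,8}, {1,3}, {2,5}, {4}, {0} are disjoint, each induces a connected subgraph, and every pair is joined by at least one edge of G. Contracting each set to a single vertex therefore yields K_{5} as a minor, and since treewidth is minor-monotone, tw(G) ≥ tw(K_{5}) = 4. Therefore the treewidth is 4.

Treewidth 4.
One optimal decomposition is:
Bags: B1 = {1, 2, 4, 7, 8}  B2 = {1, 2, 3, 4, 8}  B3 = {1, 2, 4, 5, 8}  B4 = {0, 1, 2, 4, 8}  B5 = {1, 2, 4, 6, 8}
Tree: B1–B2, B2–B3, B3–B4, B4–B5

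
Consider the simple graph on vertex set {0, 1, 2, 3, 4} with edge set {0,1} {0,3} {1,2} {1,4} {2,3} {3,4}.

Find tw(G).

2

A width-2 tree decomposition is:
Bags: B1 = {0, 1, 3}  B2 = {1, 3, 4}  B3 = {1, 2, 3}
Tree: B1–B2, B2–B3
Every bag has size at most 3, so the width is 3 − 1 = 2 and tw(G) ≤ 2. Since 0–1–4–3–0 is a cycle in G, G is not acyclic. Forests are exactly the graphs of treewidth ≤ 1, so tw(G) ≥ 2. Hence tw(G) = 2 exactly.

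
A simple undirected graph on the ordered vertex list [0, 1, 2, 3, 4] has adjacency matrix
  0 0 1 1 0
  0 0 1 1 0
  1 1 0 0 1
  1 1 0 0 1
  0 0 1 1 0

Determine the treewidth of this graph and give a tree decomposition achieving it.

Each bag holds 3 vertices, so the decomposition has width 2, which upper-bounds the treewidth. For the lower bound, G contains the cycle 2–4–3–1–2, so G is not a forest; only forests have treewidth ≤ 1, hence tw(G) ≥ 2. Therefore the treewidth is 2.

Treewidth 2.
One optimal decomposition is:
Bags: B1 = {2, 3, 4}  B2 = {1, 2, 3}  B3 = {0, 2, 3}
Tree: B1–B2, B2–B3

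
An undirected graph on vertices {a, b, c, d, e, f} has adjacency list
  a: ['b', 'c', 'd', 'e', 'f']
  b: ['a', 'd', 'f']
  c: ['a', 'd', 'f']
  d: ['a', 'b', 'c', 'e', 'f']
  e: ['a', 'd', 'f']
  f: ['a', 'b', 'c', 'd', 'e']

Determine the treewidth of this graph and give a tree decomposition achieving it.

Treewidth 3.
Bags: B1 = {a, c, d, f}  B2 = {a, b, d, f}  B3 = {a, d, e, f}
Tree: B1–B2, B2–B3

Each bag holds 4 vertices, so the decomposition has width 3, which upper-bounds the treewidth. Conversely, {a, d, e, f} is a clique of size 4, and the vertices of any clique must share a bag in every tree decomposition; so some bag has ≥ 4 vertices and tw(G) ≥ 3. Therefore the treewidth is 3.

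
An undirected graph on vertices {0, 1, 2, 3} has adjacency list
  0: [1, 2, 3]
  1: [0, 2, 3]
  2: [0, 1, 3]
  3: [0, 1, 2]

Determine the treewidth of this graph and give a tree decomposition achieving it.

Treewidth 3.
One such decomposition:
Bags: B1 = {0, 1, 2, 3}
Tree: (single bag)

With just one bag of size 4, the width is 4 − 1 = 3, so tw(G) ≤ 3. Conversely, {0, 1, 2, 3} is a clique of size 4, and the vertices of any clique must share a bag in every tree decomposition; so some bag has ≥ 4 vertices and tw(G) ≥ 3. The upper and lower bounds meet at 3, so that is the treewidth.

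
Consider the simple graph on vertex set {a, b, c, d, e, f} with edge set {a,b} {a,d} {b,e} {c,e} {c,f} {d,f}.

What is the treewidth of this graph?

A width-2 tree decomposition is:
Bags: B1 = {a, b, d}  B2 = {b, d, f}  B3 = {b, c, f}  B4 = {b, c, e}
Tree: B1–B2, B2–B3, B3–B4
The largest bag has 3 vertices, giving width 2; this decomposition certifies tw(G) ≤ 2. For the lower bound, G contains the cycle b–a–d–f–c–e–b, so G is not a forest; only forests have treewidth ≤ 1, hence tw(G) ≥ 2. Therefore the treewidth is 2.

2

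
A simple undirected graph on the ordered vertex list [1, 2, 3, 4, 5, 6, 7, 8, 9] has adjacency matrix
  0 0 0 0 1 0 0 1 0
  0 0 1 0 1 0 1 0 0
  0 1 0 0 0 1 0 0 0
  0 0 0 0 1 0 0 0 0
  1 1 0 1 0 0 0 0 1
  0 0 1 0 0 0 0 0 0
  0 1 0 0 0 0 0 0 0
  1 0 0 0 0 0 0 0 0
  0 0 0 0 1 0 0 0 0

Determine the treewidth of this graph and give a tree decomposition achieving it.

Every bag has size at most 2, so the width is 2 − 1 = 1 and tw(G) ≤ 1. G has an edge, so its treewidth is at least 1. Therefore the treewidth is 1.

Treewidth 1.
One optimal decomposition is:
Bags: B1 = {1, 5}  B2 = {2, 5}  B3 = {2, 3}  B4 = {5, 9}  B5 = {2, 7}  B6 = {1, 8}  B7 = {3, 6}  B8 = {4, 5}
Tree: B1–B2, B2–B3, B2–B4, B2–B5, B1–B6, B3–B7, B2–B8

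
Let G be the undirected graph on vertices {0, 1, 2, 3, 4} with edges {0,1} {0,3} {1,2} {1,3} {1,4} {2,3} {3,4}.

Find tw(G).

A width-2 tree decomposition is:
Bags: B1 = {1, 2, 3}  B2 = {0, 1, 3}  B3 = {1, 3, 4}
Tree: B1–B2, B2–B3
The largest bag has 3 vertices, giving width 2; this decomposition certifies tw(G) ≤ 2. For the lower bound, the 3 vertices {0, 1, 3} are pairwise adjacent, and any tree decomposition puts a clique entirely inside one bag — forcing width ≥ 2. Therefore the treewidth is 2.

2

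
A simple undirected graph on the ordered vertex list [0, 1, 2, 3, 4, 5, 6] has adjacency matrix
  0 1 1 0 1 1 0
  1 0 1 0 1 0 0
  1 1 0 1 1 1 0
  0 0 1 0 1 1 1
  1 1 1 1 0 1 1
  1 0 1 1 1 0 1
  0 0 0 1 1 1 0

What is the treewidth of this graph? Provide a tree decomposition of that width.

Treewidth 3.
One such decomposition:
Bags: B1 = {0, 2, 4, 5}  B2 = {0, 1, 2, 4}  B3 = {2, 3, 4, 5}  B4 = {3, 4, 5, 6}
Tree: B1–B2, B1–B3, B3–B4

The largest bag has 4 vertices, giving width 3; this decomposition certifies tw(G) ≤ 3. For the lower bound, the 4 vertices {0, 1, 2, 4} are pairwise adjacent, and any tree decomposition puts a clique entirely inside one bag — forcing width ≥ 3. The upper and lower bounds meet at 3, so that is the treewidth.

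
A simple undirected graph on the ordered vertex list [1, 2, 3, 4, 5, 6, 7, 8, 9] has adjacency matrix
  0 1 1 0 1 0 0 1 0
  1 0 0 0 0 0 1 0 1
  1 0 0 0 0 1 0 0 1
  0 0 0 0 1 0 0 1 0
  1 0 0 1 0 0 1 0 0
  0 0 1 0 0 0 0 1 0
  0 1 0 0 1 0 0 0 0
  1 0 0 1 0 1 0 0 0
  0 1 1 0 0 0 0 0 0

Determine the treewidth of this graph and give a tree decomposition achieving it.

The largest bag has 4 vertices, giving width 3; this decomposition certifies tw(G) ≤ 3. For the lower bound: the 4 vertex sets {4,5,7}, {8}, {1}, {2,3,6,9} are disjoint, each induces a connected subgraph, and every pair is joined by at least one edge of G. Contracting each set to a single vertex therefore yields K_{4} as a minor, and since treewidth is minor-monotone, tw(G) ≥ tw(K_{4}) = 3. The upper and lower bounds meet at 3, so that is the treewidth.

Treewidth 3.
One such decomposition:
Bags: B1 = {4, 5, 7, 8}  B2 = {1, 5, 7, 8}  B3 = {1, 2, 7, 8}  B4 = {1, 2, 6, 8}  B5 = {1, 2, 3, 6}  B6 = {2, 3, 6, 9}
Tree: B1–B2, B2–B3, B3–B4, B4–B5, B5–B6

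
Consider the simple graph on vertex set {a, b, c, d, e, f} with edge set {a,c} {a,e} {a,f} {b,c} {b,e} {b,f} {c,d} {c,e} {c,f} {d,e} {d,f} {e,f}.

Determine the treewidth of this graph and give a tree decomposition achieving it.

The largest bag has 4 vertices, giving width 3; this decomposition certifies tw(G) ≤ 3. For the lower bound, the 4 vertices {c, d, e, f} are pairwise adjacent, and any tree decomposition puts a clique entirely inside one bag — forcing width ≥ 3. Therefore the treewidth is 3.

Treewidth 3.
One optimal decomposition is:
Bags: B1 = {a, c, e, f}  B2 = {b, c, e, f}  B3 = {c, d, e, f}
Tree: B1–B2, B1–B3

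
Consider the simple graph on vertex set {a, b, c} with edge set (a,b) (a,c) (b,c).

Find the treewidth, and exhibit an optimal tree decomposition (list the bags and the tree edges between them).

With just one bag of size 3, the width is 3 − 1 = 2, so tw(G) ≤ 2. On the other hand G contains the 3-clique {a, b, c}. A clique must lie in a single bag of any decomposition, so no decomposition can have width below 2. Hence tw(G) = 2 exactly.

Treewidth 2.
One such decomposition:
Bags: B1 = {a, b, c}
Tree: (single bag)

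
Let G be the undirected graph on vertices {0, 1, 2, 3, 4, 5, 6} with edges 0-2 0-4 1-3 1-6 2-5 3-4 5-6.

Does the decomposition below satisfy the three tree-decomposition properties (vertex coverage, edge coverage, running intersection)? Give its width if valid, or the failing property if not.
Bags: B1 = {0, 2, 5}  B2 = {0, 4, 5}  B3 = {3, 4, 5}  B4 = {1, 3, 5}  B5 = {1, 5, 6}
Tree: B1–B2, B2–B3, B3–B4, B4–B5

Yes; width 2.

Vertex coverage: the bags together contain {0, 1, 2, 3, 4, 5, 6}, the full vertex set. Edge coverage: each edge of G has both endpoints in at least one bag. Running intersection: for every vertex, the bags containing it form a connected subtree. All three properties hold, so this is a valid tree decomposition of width max|bag| − 1 = 2, and hence tw(G) ≤ 2.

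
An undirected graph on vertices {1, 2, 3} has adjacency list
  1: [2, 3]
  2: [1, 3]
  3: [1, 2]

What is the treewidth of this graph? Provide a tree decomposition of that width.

Treewidth 2.
One such decomposition:
Bags: B1 = {1, 2, 3}
Tree: (single bag)

A single bag containing all 3 vertices is trivially a valid decomposition of width 2. For the lower bound, the 3 vertices {1, 2, 3} are pairwise adjacent, and any tree decomposition puts a clique entirely inside one bag — forcing width ≥ 2. Hence tw(G) = 2 exactly.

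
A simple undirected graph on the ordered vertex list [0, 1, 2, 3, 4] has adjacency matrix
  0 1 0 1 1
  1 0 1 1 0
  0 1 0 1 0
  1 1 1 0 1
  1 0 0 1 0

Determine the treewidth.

2

A width-2 tree decomposition is:
Bags: B1 = {0, 1, 3}  B2 = {1, 2, 3}  B3 = {0, 3, 4}
Tree: B1–B2, B1–B3
Each bag holds 3 vertices, so the decomposition has width 2, which upper-bounds the treewidth. On the other hand G contains the 3-clique {0, 1, 3}. A clique must lie in a single bag of any decomposition, so no decomposition can have width below 2. Combining the bounds, tw(G) = 2.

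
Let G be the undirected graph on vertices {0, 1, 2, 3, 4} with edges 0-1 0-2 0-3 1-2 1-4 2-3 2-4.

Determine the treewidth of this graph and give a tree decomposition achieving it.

The largest bag has 3 vertices, giving width 2; this decomposition certifies tw(G) ≤ 2. Conversely, {0, 1, 2} is a clique of size 3, and the vertices of any clique must share a bag in every tree decomposition; so some bag has ≥ 3 vertices and tw(G) ≥ 2. The upper and lower bounds meet at 2, so that is the treewidth.

Treewidth 2.
Bags: B1 = {0, 2, 3}  B2 = {0, 1, 2}  B3 = {1, 2, 4}
Tree: B1–B2, B2–B3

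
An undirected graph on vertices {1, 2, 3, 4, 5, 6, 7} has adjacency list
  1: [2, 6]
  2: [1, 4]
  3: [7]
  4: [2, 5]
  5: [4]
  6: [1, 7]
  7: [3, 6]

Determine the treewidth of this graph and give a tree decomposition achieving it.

The largest bag has 2 vertices, giving width 1; this decomposition certifies tw(G) ≤ 1. Any graph with an edge has treewidth ≥ 1, and G has the edge 5–4. Therefore the treewidth is 1.

Treewidth 1.
Bags: B1 = {4, 5}  B2 = {2, 4}  B3 = {1, 2}  B4 = {1, 6}  B5 = {6, 7}  B6 = {3, 7}
Tree: B1–B2, B2–B3, B3–B4, B4–B5, B5–B6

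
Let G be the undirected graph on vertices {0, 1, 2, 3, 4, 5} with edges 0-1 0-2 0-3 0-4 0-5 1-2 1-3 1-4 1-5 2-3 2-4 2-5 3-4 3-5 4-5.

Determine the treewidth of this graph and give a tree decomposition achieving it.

Treewidth 5.
One such decomposition:
Bags: B1 = {0, 1, 2, 3, 4, 5}
Tree: (single bag)

A single bag containing all 6 vertices is trivially a valid decomposition of width 5. For the lower bound, the 6 vertices {0, 1, 2, 3, 4, 5} are pairwise adjacent, and any tree decomposition puts a clique entirely inside one bag — forcing width ≥ 5. Therefore the treewidth is 5.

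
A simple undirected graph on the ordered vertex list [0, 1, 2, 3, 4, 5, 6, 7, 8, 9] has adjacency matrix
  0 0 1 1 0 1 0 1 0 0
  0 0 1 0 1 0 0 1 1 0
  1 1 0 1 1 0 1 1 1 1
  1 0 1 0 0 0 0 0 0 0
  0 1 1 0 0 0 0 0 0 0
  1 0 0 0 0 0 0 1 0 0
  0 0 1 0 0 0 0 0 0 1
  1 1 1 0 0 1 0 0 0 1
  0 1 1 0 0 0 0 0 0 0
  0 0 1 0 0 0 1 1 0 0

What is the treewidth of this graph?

2

A width-2 tree decomposition is:
Bags: B1 = {0, 2, 7}  B2 = {1, 2, 7}  B3 = {0, 2, 3}  B4 = {1, 2, 4}  B5 = {2, 7, 9}  B6 = {0, 5, 7}  B7 = {1, 2, 8}  B8 = {2, 6, 9}
Tree: B1–B2, B1–B3, B2–B4, B1–B5, B1–B6, B2–B7, B5–B8
Each bag holds 3 vertices, so the decomposition has width 2, which upper-bounds the treewidth. Conversely, {0, 2, 3} is a clique of size 3, and the vertices of any clique must share a bag in every tree decomposition; so some bag has ≥ 3 vertices and tw(G) ≥ 2. Therefore the treewidth is 2.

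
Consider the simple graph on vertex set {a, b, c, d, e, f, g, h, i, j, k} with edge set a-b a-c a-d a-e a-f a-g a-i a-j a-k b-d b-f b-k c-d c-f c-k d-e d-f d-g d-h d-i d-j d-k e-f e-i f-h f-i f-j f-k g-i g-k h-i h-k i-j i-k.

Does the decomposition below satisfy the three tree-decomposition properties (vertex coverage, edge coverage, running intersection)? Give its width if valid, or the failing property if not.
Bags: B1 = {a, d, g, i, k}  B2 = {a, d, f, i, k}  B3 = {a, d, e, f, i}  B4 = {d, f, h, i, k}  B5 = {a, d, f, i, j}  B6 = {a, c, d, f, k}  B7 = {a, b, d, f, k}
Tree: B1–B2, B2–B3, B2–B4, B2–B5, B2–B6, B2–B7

Every vertex of G appears in some bag (union = {a, b, c, d, e, f, g, h, i, j, k}); every edge is covered by a bag; and for each vertex v the set of bags containing v is connected in the bag tree. The decomposition is therefore valid. The largest bag has 5 vertices, so the width is 4.

Yes; width 4.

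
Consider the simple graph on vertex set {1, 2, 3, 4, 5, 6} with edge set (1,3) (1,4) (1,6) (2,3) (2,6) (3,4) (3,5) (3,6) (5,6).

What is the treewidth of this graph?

2

A width-2 tree decomposition is:
Bags: B1 = {1, 3, 6}  B2 = {1, 3, 4}  B3 = {3, 5, 6}  B4 = {2, 3, 6}
Tree: B1–B2, B1–B3, B1–B4
Every bag has size at most 3, so the width is 3 − 1 = 2 and tw(G) ≤ 2. For the lower bound, the 3 vertices {1, 3, 4} are pairwise adjacent, and any tree decomposition puts a clique entirely inside one bag — forcing width ≥ 2. Combining the bounds, tw(G) = 2.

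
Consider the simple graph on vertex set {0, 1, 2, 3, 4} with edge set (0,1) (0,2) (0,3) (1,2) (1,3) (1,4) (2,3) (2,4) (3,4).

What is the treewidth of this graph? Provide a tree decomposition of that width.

Treewidth 3.
One optimal decomposition is:
Bags: B1 = {1, 2, 3, 4}  B2 = {0, 1, 2, 3}
Tree: B1–B2

Each bag holds 4 vertices, so the decomposition has width 3, which upper-bounds the treewidth. On the other hand G contains the 4-clique {0, 1, 2, 3}. A clique must lie in a single bag of any decomposition, so no decomposition can have width below 3. Therefore the treewidth is 3.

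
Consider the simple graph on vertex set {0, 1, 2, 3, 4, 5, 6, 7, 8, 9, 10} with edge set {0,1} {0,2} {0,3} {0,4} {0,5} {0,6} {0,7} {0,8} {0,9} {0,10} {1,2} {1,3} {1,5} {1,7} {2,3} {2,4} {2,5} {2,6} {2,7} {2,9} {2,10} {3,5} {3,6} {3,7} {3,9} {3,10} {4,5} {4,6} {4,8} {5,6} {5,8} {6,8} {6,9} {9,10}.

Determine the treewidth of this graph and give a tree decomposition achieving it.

Each bag holds 5 vertices, so the decomposition has width 4, which upper-bounds the treewidth. For the lower bound, the 5 vertices {0, 4, 5, 6, 8} are pairwise adjacent, and any tree decomposition puts a clique entirely inside one bag — forcing width ≥ 4. Combining the bounds, tw(G) = 4.

Treewidth 4.
Bags: B1 = {0, 1, 2, 3, 5}  B2 = {0, 2, 3, 5, 6}  B3 = {0, 1, 2, 3, 7}  B4 = {0, 2, 3, 6, 9}  B5 = {0, 2, 4, 5, 6}  B6 = {0, 2, 3, 9, 10}  B7 = {0, 4, 5, 6, 8}
Tree: B1–B2, B1–B3, B2–B4, B2–B5, B4–B6, B5–B7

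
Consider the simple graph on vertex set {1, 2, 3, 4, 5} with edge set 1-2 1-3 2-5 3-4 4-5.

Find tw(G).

2

A width-2 tree decomposition is:
Bags: B1 = {1, 3, 4}  B2 = {1, 2, 4}  B3 = {2, 4, 5}
Tree: B1–B2, B2–B3
Each bag holds 3 vertices, so the decomposition has width 2, which upper-bounds the treewidth. For the lower bound, G contains the cycle 4–3–1–2–5–4, so G is not a forest; only forests have treewidth ≤ 1, hence tw(G) ≥ 2. The upper and lower bounds meet at 2, so that is the treewidth.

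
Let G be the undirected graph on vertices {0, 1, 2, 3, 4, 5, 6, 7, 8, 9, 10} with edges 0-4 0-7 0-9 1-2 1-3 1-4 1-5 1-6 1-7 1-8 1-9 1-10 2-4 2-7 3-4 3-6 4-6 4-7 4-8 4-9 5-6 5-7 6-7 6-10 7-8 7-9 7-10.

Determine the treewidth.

3

A width-3 tree decomposition is:
Bags: B1 = {1, 5, 6, 7}  B2 = {1, 4, 6, 7}  B3 = {1, 3, 4, 6}  B4 = {1, 2, 4, 7}  B5 = {1, 4, 7, 8}  B6 = {1, 4, 7, 9}  B7 = {1, 6, 7, 10}  B8 = {0, 4, 7, 9}
Tree: B1–B2, B2–B3, B2–B4, B4–B5, B4–B6, B1–B7, B6–B8
Every bag has size at most 4, so the width is 4 − 1 = 3 and tw(G) ≤ 3. On the other hand G contains the 4-clique {0, 4, 7, 9}. A clique must lie in a single bag of any decomposition, so no decomposition can have width below 3. Combining the bounds, tw(G) = 3.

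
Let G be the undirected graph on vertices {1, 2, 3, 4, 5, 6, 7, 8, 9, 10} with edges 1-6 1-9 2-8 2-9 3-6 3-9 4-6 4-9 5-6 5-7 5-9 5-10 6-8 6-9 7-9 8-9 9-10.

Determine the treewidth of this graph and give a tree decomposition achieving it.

Treewidth 2.
Bags: B1 = {5, 6, 9}  B2 = {3, 6, 9}  B3 = {6, 8, 9}  B4 = {5, 7, 9}  B5 = {4, 6, 9}  B6 = {5, 9, 10}  B7 = {2, 8, 9}  B8 = {1, 6, 9}
Tree: B1–B2, B1–B3, B1–B4, B2–B5, B4–B6, B3–B7, B5–B8

Each bag holds 3 vertices, so the decomposition has width 2, which upper-bounds the treewidth. On the other hand G contains the 3-clique {2, 8, 9}. A clique must lie in a single bag of any decomposition, so no decomposition can have width below 2. Hence tw(G) = 2 exactly.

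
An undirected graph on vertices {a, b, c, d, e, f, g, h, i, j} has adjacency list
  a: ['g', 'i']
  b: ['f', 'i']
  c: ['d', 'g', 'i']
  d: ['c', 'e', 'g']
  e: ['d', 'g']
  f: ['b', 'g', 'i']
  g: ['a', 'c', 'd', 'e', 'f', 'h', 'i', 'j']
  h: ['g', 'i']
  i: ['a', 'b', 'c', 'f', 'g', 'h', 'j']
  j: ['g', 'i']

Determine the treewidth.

2

A width-2 tree decomposition is:
Bags: B1 = {c, g, i}  B2 = {g, h, i}  B3 = {f, g, i}  B4 = {a, g, i}  B5 = {c, d, g}  B6 = {b, f, i}  B7 = {g, i, j}  B8 = {d, e, g}
Tree: B1–B2, B1–B3, B2–B4, B1–B5, B3–B6, B3–B7, B5–B8
Every bag has size at most 3, so the width is 3 − 1 = 2 and tw(G) ≤ 2. Conversely, {d, e, g} is a clique of size 3, and the vertices of any clique must share a bag in every tree decomposition; so some bag has ≥ 3 vertices and tw(G) ≥ 2. Hence tw(G) = 2 exactly.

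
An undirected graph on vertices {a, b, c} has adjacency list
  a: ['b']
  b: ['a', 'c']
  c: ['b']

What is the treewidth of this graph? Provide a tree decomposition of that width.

Every bag has size at most 2, so the width is 2 − 1 = 1 and tw(G) ≤ 1. Since G has at least one edge (e.g. b–a), it is not an edgeless graph, so tw(G) ≥ 1. Combining the bounds, tw(G) = 1.

Treewidth 1.
One such decomposition:
Bags: B1 = {a, b}  B2 = {b, c}
Tree: B1–B2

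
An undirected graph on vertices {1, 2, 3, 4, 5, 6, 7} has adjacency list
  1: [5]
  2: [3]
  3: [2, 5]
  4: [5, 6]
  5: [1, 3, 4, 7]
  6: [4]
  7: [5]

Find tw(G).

A width-1 tree decomposition is:
Bags: B1 = {1, 5}  B2 = {4, 5}  B3 = {5, 7}  B4 = {3, 5}  B5 = {4, 6}  B6 = {2, 3}
Tree: B1–B2, B2–B3, B2–B4, B2–B5, B4–B6
Every bag has size at most 2, so the width is 2 − 1 = 1 and tw(G) ≤ 1. Since G has at least one edge (e.g. 5–1), it is not an edgeless graph, so tw(G) ≥ 1. The upper and lower bounds meet at 1, so that is the treewidth.

1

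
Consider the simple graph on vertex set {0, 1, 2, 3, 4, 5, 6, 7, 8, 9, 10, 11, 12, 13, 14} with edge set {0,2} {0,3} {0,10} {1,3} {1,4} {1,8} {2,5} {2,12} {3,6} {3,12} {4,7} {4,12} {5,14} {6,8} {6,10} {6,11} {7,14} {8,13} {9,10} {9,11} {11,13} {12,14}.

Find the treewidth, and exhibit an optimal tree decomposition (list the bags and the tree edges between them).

Treewidth 3.
One such decomposition:
Bags: B1 = {8, 9, 11, 13}  B2 = {6, 8, 9, 11}  B3 = {6, 8, 9, 10}  B4 = {1, 6, 8, 10}  B5 = {1, 3, 6, 10}  B6 = {0, 1, 3, 10}  B7 = {0, 1, 3, 4}  B8 = {0, 3, 4, 12}  B9 = {0, 2, 4, 12}  B10 = {2, 4, 7, 12}  B11 = {2, 7, 12, 14}  B12 = {2, 5, 7, 14}
Tree: B1–B2, B2–B3, B3–B4, B4–B5, B5–B6, B6–B7, B7–B8, B8–B9, B9–B10, B10–B11, B11–B12

Every bag has size at most 4, so the width is 4 − 1 = 3 and tw(G) ≤ 3. For the lower bound: the 4 vertex sets {9,11,13}, {8}, {6}, {0,1,3,10} are disjoint, each induces a connected subgraph, and every pair is joined by at least one edge of G. Contracting each set to a single vertex therefore yields K_{4} as a minor, and since treewidth is minor-monotone, tw(G) ≥ tw(K_{4}) = 3. Combining the bounds, tw(G) = 3.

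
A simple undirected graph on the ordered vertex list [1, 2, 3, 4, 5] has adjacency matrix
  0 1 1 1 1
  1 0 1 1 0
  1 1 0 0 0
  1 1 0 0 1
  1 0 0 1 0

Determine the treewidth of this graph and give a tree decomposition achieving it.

Treewidth 2.
One such decomposition:
Bags: B1 = {1, 2, 3}  B2 = {1, 2, 4}  B3 = {1, 4, 5}
Tree: B1–B2, B2–B3

Every bag has size at most 3, so the width is 3 − 1 = 2 and tw(G) ≤ 2. For the lower bound, the 3 vertices {1, 2, 3} are pairwise adjacent, and any tree decomposition puts a clique entirely inside one bag — forcing width ≥ 2. The upper and lower bounds meet at 2, so that is the treewidth.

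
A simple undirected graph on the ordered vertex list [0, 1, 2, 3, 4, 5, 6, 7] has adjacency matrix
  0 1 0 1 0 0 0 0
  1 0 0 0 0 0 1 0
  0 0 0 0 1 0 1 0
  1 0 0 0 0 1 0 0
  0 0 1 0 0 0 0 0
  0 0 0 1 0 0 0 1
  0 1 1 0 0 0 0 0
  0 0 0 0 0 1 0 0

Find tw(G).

A width-1 tree decomposition is:
Bags: B1 = {5, 7}  B2 = {3, 5}  B3 = {0, 3}  B4 = {0, 1}  B5 = {1, 6}  B6 = {2, 6}  B7 = {2, 4}
Tree: B1–B2, B2–B3, B3–B4, B4–B5, B5–B6, B6–B7
Every bag has size at most 2, so the width is 2 − 1 = 1 and tw(G) ≤ 1. Any graph with an edge has treewidth ≥ 1, and G has the edge 7–5. The upper and lower bounds meet at 1, so that is the treewidth.

1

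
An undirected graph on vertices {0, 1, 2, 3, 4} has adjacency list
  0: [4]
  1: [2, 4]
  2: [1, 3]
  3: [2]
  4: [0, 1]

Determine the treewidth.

A width-1 tree decomposition is:
Bags: B1 = {0, 4}  B2 = {1, 4}  B3 = {1, 2}  B4 = {2, 3}
Tree: B1–B2, B2–B3, B3–B4
Each bag holds 2 vertices, so the decomposition has width 1, which upper-bounds the treewidth. Any graph with an edge has treewidth ≥ 1, and G has the edge 0–4. Therefore the treewidth is 1.

1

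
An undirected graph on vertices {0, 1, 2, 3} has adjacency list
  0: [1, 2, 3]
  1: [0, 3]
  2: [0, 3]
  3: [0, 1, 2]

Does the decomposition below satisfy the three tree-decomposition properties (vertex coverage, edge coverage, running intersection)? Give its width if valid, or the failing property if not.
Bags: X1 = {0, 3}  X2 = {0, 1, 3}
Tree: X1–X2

A tree decomposition must satisfy three properties: every vertex lies in some bag; for every edge, both endpoints lie together in some bag; and for every vertex, the bags containing it form a connected subtree. Here vertex 2 appears in no bag, so the decomposition is invalid.

No — vertex 2 appears in no bag.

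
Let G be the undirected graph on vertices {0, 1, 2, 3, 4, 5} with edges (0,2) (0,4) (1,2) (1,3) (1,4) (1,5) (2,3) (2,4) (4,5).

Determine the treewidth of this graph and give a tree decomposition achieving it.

Treewidth 2.
One optimal decomposition is:
Bags: B1 = {1, 2, 4}  B2 = {0, 2, 4}  B3 = {1, 2, 3}  B4 = {1, 4, 5}
Tree: B1–B2, B1–B3, B1–B4

Every bag has size at most 3, so the width is 3 − 1 = 2 and tw(G) ≤ 2. On the other hand G contains the 3-clique {0, 2, 4}. A clique must lie in a single bag of any decomposition, so no decomposition can have width below 2. The upper and lower bounds meet at 2, so that is the treewidth.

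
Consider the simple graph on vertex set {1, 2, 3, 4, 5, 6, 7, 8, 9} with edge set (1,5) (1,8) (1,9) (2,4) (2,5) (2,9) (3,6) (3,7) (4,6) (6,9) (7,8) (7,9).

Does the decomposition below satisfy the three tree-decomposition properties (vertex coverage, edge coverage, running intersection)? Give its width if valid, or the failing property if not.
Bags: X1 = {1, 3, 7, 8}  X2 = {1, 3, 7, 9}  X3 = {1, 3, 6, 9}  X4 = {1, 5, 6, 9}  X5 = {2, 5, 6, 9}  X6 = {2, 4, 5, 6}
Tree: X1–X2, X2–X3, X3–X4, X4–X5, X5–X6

Yes; width 3.

Every vertex of G appears in some bag (union = {1, 2, 3, 4, 5, 6, 7, 8, 9}); every edge is covered by a bag; and for each vertex v the set of bags containing v is connected in the bag tree. The decomposition is therefore valid. The largest bag has 4 vertices, so the width is 3.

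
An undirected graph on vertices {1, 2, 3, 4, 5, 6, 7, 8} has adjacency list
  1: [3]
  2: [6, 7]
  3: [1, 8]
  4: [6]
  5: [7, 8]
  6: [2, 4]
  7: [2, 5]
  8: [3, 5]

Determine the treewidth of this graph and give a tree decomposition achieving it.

Every bag has size at most 2, so the width is 2 − 1 = 1 and tw(G) ≤ 1. Any graph with an edge has treewidth ≥ 1, and G has the edge 1–3. The upper and lower bounds meet at 1, so that is the treewidth.

Treewidth 1.
One such decomposition:
Bags: B1 = {1, 3}  B2 = {3, 8}  B3 = {5, 8}  B4 = {5, 7}  B5 = {2, 7}  B6 = {2, 6}  B7 = {4, 6}
Tree: B1–B2, B2–B3, B3–B4, B4–B5, B5–B6, B6–B7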